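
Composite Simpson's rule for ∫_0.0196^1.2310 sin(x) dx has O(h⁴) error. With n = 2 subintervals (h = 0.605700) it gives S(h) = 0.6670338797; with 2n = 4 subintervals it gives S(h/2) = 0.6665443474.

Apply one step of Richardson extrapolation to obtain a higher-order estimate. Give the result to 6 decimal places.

0.666512

Error is O(h^4); halving h shrinks it by 2^4 = 16.
Weighted: 10.6647095584 − 0.6670338797 = 9.9976756787
(16 × 0.6665443474 − 0.6670338797)/(16 − 1) = 0.6665117119
Correction |R − A(h/2)| = 3.264e-05; gap |A(h/2) − A(h)| = 4.895e-04.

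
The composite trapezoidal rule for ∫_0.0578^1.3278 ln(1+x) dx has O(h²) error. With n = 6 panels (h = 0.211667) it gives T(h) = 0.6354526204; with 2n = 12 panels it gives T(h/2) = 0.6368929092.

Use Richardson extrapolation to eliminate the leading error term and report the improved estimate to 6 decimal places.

0.637373

Method order is 2; weight 2^2 = 4.
Numerator 4·A(h/2) − A(h) = 4·0.6368929092 − 0.6354526204 = 1.9121190164
(4·0.6368929092 − 0.6354526204)/(4 − 1) = 0.6373730055
Gap between inputs: 1.440e-03; correction applied: +0.0004800963.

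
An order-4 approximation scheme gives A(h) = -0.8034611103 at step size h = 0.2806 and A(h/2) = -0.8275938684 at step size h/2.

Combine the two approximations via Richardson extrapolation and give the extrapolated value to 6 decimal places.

-0.829203

The method has order 4: 2^4 = 16.
A(h/2) − A(h) = -0.8275938684 − (-0.8034611103) = -0.0241327581
Correction (A(h/2) − A(h))/(16 − 1) = (-0.0241327581)/15 = -0.0016088505
R = A(h/2) + (A(h/2) − A(h))/15 = -0.8275938684 − 0.0016088505 = -0.8292027189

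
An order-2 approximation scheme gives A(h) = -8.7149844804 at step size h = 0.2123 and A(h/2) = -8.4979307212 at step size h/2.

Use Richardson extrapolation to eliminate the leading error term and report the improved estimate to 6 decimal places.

-8.425579

Method order is 2; weight 2^2 = 4.
Numerator 4 × A(h/2) − A(h) = 4 × (-8.4979307212) − (-8.7149844804) = -25.2767384044
Divide by 2^2 − 1 = 3.
(-25.2767384044) ÷ 3 = -8.4255794681
Correction |R − A(h/2)| = 7.235e-02; gap |A(h/2) − A(h)| = 2.171e-01.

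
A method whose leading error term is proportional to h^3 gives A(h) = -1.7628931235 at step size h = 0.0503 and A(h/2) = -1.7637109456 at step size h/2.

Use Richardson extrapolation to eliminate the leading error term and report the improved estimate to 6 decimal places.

-1.763828

Method order is 3; weight 2^3 = 8.
8 × (-1.7637109456) = -14.1096875648; subtract (-1.7628931235) → -12.3467944413
(8 × (-1.7637109456) − (-1.7628931235))/(8 − 1) = -1.7638277773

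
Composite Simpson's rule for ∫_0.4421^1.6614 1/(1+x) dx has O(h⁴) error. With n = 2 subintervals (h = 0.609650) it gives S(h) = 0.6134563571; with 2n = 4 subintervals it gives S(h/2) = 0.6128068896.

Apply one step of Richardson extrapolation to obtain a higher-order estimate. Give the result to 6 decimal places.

With r = 4 the leading error scales as h^4, so the weight is 2^4 = 16.
Weighted: 9.8049102336 − 0.6134563571 = 9.1914538765
Divide by 2^4 − 1 = 15.
Result: 0.6127635918
Gap between inputs: 6.495e-04; correction applied: −0.0000432978.

0.612764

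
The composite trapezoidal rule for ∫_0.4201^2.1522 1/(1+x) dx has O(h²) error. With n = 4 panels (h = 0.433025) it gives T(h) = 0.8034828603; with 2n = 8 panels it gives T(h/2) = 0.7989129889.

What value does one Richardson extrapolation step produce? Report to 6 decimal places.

Leading term ∝ h^2; use weight 4 = 2^2.
Numerator 4×A(h/2) − A(h) = 4×0.7989129889 − 0.8034828603 = 2.3921690953
Divide by 2^2 − 1 = 3.
R = 2.3921690953/3 = 0.7973896984
Shift from A(h/2): −0.0015232905.

0.797390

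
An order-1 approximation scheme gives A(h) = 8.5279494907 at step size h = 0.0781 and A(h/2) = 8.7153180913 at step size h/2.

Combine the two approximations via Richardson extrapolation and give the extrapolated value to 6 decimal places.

Method order is 1; weight 2^1 = 2.
2^1*A(h/2) = 17.4306361826; minus A(h) gives 8.9026866919.
Denominator 2 − 1 = 1.
So the Richardson estimate is 8.9026866919.

8.902687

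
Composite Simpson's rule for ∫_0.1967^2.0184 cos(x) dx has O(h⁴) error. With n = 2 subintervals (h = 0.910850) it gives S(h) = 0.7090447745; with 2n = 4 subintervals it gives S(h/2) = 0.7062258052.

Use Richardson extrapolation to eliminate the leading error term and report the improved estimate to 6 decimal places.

r = 4, so 2^r = 16.
16*0.7062258052 − 0.7090447745 = 10.5905681087
R = 10.5905681087/15 = 0.7060378739
Correction |R − A(h/2)| = 1.879e-04; gap |A(h/2) − A(h)| = 2.819e-03.

0.706038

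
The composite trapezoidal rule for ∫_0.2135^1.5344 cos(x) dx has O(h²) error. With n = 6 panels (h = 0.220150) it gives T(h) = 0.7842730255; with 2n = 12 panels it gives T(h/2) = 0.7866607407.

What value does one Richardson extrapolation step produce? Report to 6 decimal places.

0.787457

The method has order 2: 2^2 = 4.
4×0.7866607407 = 3.1466429628; subtract 0.7842730255 → 2.3623699373
Divide by 2^2 − 1 = 3.
Result: 0.7874566458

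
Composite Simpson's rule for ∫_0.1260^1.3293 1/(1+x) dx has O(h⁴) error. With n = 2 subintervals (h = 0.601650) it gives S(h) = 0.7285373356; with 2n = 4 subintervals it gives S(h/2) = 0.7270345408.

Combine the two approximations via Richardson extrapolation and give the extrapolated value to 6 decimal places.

0.726934

Order 4 gives 2^r = 16 and 2^r − 1 = 15.
16·0.7270345408 = 11.6325526528; 11.6325526528 − 0.7285373356 = 10.9040153172
R = 10.9040153172/15 = 0.7269343545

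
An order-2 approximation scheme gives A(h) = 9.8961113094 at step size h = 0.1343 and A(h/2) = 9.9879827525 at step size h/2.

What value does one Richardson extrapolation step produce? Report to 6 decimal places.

10.018607

Method order is 2; weight 2^2 = 4.
2^2 × A(h/2) = 39.9519310100; minus A(h) gives 30.0558197006.
Denominator 4 − 1 = 3.
Result: 10.0186065669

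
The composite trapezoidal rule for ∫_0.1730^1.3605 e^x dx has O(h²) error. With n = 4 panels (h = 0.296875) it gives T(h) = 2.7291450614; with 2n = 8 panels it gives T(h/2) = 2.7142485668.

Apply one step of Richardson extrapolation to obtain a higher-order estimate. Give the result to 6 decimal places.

2.709283

The method has order 2: 2^2 = 4.
4·2.7142485668 = 10.8569942672; subtract 2.7291450614 → 8.1278492058
R = 8.1278492058/3 = 2.7092830686
Shift from A(h/2): −0.0049654982.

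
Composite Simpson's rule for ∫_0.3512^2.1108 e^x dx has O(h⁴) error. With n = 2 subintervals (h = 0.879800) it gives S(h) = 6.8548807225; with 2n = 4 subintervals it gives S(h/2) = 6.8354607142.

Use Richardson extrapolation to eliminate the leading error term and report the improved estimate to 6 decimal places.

With r = 4 the leading error scales as h^4, so the weight is 2^4 = 16.
Difference of the inputs: 6.8354607142 − 6.8548807225 = -0.0194200083
Divide by 2^4 − 1 = 15: (-0.0194200083)/15 = -0.0012946672
R = A(h/2) + (A(h/2) − A(h))/15 = 6.8354607142 − 0.0012946672 = 6.8341660470
Shift from A(h/2): −0.0012946672.

6.834166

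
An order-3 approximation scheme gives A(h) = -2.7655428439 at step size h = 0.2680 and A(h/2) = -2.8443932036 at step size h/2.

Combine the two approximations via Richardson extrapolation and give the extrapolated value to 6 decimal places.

-2.855658

r = 3: numerator weight 8, denominator 7.
8*(-2.8443932036) − (-2.7655428439) = -19.9896027849
R = (-19.9896027849)/7 = -2.8556575407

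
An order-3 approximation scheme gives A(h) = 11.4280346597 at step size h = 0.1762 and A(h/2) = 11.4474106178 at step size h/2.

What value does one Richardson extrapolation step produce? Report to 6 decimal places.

r = 3: numerator weight 8, denominator 7.
8·11.4474106178 = 91.5792849424; 91.5792849424 − 11.4280346597 = 80.1512502827
Denominator 8 − 1 = 7.
(8·11.4474106178 − 11.4280346597)/(8 − 1) = 11.4501786118

11.450179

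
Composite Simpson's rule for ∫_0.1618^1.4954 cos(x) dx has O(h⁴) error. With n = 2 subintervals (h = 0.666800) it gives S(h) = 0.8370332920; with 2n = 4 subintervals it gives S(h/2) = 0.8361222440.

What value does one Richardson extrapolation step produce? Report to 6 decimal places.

0.836062

r = 4: numerator weight 16, denominator 15.
16 × 0.8361222440 − 0.8370332920 = 12.5409226120
Extrapolated: 12.5409226120 / 15 = 0.8360615075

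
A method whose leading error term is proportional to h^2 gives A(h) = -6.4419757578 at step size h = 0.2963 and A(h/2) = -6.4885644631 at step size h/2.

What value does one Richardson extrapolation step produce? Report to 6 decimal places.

-6.504094

Leading term ∝ h^2; use weight 4 = 2^2.
4*(-6.4885644631) = -25.9542578524; subtract (-6.4419757578) → -19.5122820946
Divide by 2^2 − 1 = 3.
Result: -6.5040940315
Gap between inputs: 4.659e-02; correction applied: −0.0155295684.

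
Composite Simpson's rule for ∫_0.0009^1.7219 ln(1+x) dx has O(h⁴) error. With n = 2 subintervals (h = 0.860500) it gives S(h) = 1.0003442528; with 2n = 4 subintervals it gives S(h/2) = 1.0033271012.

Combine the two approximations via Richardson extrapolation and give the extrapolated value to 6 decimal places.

Error is O(h^4); halving h shrinks it by 2^4 = 16.
2^4 × A(h/2) = 16.0532336192; minus A(h) gives 15.0528893664.
Denominator 16 − 1 = 15.
Result: 1.0035259578
Shift from A(h/2): +0.0001988566.

1.003526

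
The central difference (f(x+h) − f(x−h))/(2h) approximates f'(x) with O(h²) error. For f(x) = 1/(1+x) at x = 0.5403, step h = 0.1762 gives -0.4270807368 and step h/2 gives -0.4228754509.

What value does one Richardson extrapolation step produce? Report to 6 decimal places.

-0.421474

The method has order 2: 2^2 = 4.
Top: 4(-0.4228754509) − (-0.4270807368) = -1.2644210668
(-1.2644210668) ÷ 3 = -0.4214736889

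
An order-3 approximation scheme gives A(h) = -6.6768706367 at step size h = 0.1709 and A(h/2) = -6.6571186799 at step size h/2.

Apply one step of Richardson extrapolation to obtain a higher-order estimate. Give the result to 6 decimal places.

-6.654297

r = 3: numerator weight 8, denominator 7.
2^3 × A(h/2) = -53.2569494392; minus A(h) gives -46.5800788025.
Divide by 2^3 − 1 = 7.
So the Richardson estimate is -6.6542969718.
Correction |R − A(h/2)| = 2.822e-03; gap |A(h/2) − A(h)| = 1.975e-02.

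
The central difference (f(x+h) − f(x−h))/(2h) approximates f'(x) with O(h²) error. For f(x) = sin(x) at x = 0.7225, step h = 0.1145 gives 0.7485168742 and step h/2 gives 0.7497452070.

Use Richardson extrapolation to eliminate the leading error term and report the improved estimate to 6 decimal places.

0.750155

r = 2: numerator weight 4, denominator 3.
2^2·A(h/2) = 2.9989808280; minus A(h) gives 2.2504639538.
Extrapolated: 2.2504639538 / 3 = 0.7501546513
Shift from A(h/2): +0.0004094443.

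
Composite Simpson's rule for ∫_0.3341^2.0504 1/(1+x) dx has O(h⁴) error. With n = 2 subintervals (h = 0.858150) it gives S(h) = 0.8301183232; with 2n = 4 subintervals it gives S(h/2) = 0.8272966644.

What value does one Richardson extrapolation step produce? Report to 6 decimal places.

Leading term ∝ h^4; use weight 16 = 2^4.
Top: 16(0.8272966644) − (0.8301183232) = 12.4066283072
Divide by 2^4 − 1 = 15.
So the Richardson estimate is 0.8271085538.

0.827109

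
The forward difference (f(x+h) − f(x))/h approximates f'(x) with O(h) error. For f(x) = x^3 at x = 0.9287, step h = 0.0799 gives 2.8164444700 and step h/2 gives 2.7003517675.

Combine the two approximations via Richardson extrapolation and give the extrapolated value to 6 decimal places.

Order 1 gives 2^r = 2 and 2^r − 1 = 1.
A(h/2) − A(h) = 2.7003517675 − 2.8164444700 = -0.1160927025
Divide by 2^1 − 1 = 1: (-0.1160927025)/1 = -0.1160927025
R = A(h/2) + (A(h/2) − A(h))/1 = 2.7003517675 − 0.1160927025 = 2.5842590650
Gap between inputs: 1.161e-01; correction applied: −0.1160927025.

2.584259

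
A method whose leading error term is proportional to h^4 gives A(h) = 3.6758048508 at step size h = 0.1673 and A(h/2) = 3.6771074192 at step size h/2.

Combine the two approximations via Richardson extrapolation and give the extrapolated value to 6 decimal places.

Leading term ∝ h^4; use weight 16 = 2^4.
16*3.6771074192 = 58.8337187072; subtract 3.6758048508 → 55.1579138564
Denominator 16 − 1 = 15.
R = 55.1579138564/15 = 3.6771942571
Correction |R − A(h/2)| = 8.684e-05; gap |A(h/2) − A(h)| = 1.303e-03.

3.677194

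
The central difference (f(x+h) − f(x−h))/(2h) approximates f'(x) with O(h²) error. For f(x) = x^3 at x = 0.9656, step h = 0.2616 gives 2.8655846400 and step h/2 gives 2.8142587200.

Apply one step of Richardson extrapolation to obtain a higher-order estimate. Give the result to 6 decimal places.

2.797150

Leading term ∝ h^2; use weight 4 = 2^2.
4*2.8142587200 = 11.2570348800; 11.2570348800 − 2.8655846400 = 8.3914502400
R = 8.3914502400/3 = 2.7971500800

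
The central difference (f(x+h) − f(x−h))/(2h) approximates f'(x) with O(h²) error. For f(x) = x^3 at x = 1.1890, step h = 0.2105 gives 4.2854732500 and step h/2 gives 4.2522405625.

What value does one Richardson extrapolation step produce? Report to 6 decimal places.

4.241163

Order 2 gives 2^r = 4 and 2^r − 1 = 3.
2^2×A(h/2) = 17.0089622500; minus A(h) gives 12.7234890000.
12.7234890000 ÷ 3 = 4.2411630000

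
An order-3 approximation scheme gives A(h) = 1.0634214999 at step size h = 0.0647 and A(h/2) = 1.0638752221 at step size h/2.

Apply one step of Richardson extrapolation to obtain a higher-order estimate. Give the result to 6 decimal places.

1.063940

The method has order 3: 2^3 = 8.
8*1.0638752221 = 8.5110017768; subtract 1.0634214999 → 7.4475802769
(8*1.0638752221 − 1.0634214999)/(8 − 1) = 1.0639400396
Shift from A(h/2): +0.0000648175.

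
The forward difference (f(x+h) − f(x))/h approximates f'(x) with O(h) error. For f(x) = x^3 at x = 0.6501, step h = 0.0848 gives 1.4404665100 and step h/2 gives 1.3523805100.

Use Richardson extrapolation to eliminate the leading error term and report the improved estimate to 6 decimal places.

r = 1: numerator weight 2, denominator 1.
2×1.3523805100 − 1.4404665100 = 1.2642945100
(2×1.3523805100 − 1.4404665100)/(2 − 1) = 1.2642945100

1.264295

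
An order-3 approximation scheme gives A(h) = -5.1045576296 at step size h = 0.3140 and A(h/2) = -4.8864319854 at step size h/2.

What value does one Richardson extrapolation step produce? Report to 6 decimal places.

The method has order 3: 2^3 = 8.
A(h/2) − A(h) = -4.8864319854 − (-5.1045576296) = 0.2181256442
Correction (A(h/2) − A(h))/(8 − 1) = 0.2181256442/7 = 0.0311608063
R = A(h/2) + (A(h/2) − A(h))/7 = -4.8864319854 + 0.0311608063 = -4.8552711791

-4.855271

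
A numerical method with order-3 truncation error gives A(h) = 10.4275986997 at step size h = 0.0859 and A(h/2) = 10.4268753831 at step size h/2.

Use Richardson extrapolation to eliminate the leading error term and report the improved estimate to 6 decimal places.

r = 3, so 2^r = 8.
8·10.4268753831 = 83.4150030648; 83.4150030648 − 10.4275986997 = 72.9874043651
R = 72.9874043651/7 = 10.4267720522

10.426772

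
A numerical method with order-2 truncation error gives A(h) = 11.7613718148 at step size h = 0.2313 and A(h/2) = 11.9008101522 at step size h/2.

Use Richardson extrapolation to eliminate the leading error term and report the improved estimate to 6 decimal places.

11.947290

Order 2 gives 2^r = 4 and 2^r − 1 = 3.
Numerator 4×A(h/2) − A(h) = 4×11.9008101522 − 11.7613718148 = 35.8418687940
R = 35.8418687940/3 = 11.9472895980
Correction |R − A(h/2)| = 4.648e-02; gap |A(h/2) − A(h)| = 1.394e-01.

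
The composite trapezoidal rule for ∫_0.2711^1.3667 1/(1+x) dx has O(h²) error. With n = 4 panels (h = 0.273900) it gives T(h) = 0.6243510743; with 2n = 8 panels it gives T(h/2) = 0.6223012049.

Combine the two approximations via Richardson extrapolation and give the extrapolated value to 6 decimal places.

Leading term ∝ h^2; use weight 4 = 2^2.
2^2 × A(h/2) = 2.4892048196; minus A(h) gives 1.8648537453.
1.8648537453 ÷ 3 = 0.6216179151

0.621618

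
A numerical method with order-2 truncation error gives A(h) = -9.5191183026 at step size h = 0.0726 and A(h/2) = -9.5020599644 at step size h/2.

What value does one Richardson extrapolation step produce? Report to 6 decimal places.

r = 2: numerator weight 4, denominator 3.
4×(-9.5020599644) − (-9.5191183026) = -28.4891215550
(-28.4891215550) ÷ 3 = -9.4963738517
Correction |R − A(h/2)| = 5.686e-03; gap |A(h/2) − A(h)| = 1.706e-02.

-9.496374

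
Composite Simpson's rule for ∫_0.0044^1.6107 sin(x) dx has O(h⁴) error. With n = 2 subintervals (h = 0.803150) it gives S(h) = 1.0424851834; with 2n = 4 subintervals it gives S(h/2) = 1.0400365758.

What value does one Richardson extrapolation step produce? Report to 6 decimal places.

1.039873

r = 4: numerator weight 16, denominator 15.
16 × 1.0400365758 = 16.6405852128; subtract 1.0424851834 → 15.5981000294
Extrapolated: 15.5981000294 / 15 = 1.0398733353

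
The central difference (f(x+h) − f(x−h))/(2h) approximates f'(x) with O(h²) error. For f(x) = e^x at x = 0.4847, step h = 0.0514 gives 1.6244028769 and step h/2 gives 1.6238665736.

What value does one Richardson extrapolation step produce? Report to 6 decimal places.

r = 2: numerator weight 4, denominator 3.
4*1.6238665736 = 6.4954662944; subtract 1.6244028769 → 4.8710634175
(4*1.6238665736 − 1.6244028769)/(4 − 1) = 1.6236878058

1.623688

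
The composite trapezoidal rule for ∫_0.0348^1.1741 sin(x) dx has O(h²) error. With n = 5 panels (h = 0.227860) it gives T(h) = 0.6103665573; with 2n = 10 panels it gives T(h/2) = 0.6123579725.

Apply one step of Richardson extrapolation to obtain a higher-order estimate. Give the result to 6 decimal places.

The method has order 2: 2^2 = 4.
4 × 0.6123579725 = 2.4494318900; subtract 0.6103665573 → 1.8390653327
(4 × 0.6123579725 − 0.6103665573)/(4 − 1) = 0.6130217776

0.613022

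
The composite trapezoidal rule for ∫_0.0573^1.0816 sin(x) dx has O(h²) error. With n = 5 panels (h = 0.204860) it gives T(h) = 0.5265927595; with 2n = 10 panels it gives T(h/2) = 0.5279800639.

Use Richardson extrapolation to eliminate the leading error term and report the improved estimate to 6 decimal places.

0.528442

r = 2, so 2^r = 4.
4·0.5279800639 = 2.1119202556; subtract 0.5265927595 → 1.5853274961
Denominator 4 − 1 = 3.
(4·0.5279800639 − 0.5265927595)/(4 − 1) = 0.5284424987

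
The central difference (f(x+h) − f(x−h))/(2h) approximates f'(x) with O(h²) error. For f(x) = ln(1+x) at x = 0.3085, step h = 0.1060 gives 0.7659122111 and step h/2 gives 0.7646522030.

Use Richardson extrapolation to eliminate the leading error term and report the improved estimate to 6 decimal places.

0.764232

With r = 2 the leading error scales as h^2, so the weight is 2^2 = 4.
Numerator 4 × A(h/2) − A(h) = 4 × 0.7646522030 − 0.7659122111 = 2.2926966009
Extrapolated: 2.2926966009 / 3 = 0.7642322003
Shift from A(h/2): −0.0004200027.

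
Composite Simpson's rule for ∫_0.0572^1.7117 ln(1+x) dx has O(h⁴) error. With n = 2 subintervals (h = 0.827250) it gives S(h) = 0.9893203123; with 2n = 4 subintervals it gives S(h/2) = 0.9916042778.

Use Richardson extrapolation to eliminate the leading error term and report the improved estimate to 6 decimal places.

Leading term ∝ h^4; use weight 16 = 2^4.
2^4·A(h/2) = 15.8656684448; minus A(h) gives 14.8763481325.
(16·0.9916042778 − 0.9893203123)/(16 − 1) = 0.9917565422
Shift from A(h/2): +0.0001522644.

0.991757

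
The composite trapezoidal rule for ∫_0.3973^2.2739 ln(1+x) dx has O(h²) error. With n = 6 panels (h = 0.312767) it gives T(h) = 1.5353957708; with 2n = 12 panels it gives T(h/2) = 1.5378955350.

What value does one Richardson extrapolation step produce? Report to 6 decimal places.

1.538729

r = 2, so 2^r = 4.
Top: 4(1.5378955350) − (1.5353957708) = 4.6161863692
Denominator 4 − 1 = 3.
Result: 1.5387287897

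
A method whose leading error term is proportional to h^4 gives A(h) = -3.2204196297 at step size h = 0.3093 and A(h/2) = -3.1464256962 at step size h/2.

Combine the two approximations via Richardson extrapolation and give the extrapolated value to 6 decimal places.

-3.141493

Method order is 4; weight 2^4 = 16.
16×(-3.1464256962) − (-3.2204196297) = -47.1223915095
(-47.1223915095) ÷ 15 = -3.1414927673
Shift from A(h/2): +0.0049329289.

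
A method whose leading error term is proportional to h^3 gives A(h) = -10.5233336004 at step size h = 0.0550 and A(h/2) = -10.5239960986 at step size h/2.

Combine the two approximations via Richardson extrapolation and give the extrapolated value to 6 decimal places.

-10.524091

Error is O(h^3); halving h shrinks it by 2^3 = 8.
Difference of the inputs: -10.5239960986 − (-10.5233336004) = -0.0006624982
Correction (A(h/2) − A(h))/(8 − 1) = (-0.0006624982)/7 = -0.0000946426
R = -10.5239960986 − 0.0000946426 = -10.5240907412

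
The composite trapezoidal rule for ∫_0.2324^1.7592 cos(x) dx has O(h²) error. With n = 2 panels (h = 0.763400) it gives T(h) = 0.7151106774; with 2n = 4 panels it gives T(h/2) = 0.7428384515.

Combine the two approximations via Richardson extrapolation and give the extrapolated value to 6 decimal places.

r = 2, so 2^r = 4.
4 × 0.7428384515 − 0.7151106774 = 2.2562431286
Denominator 4 − 1 = 3.
R = 2.2562431286/3 = 0.7520810429

0.752081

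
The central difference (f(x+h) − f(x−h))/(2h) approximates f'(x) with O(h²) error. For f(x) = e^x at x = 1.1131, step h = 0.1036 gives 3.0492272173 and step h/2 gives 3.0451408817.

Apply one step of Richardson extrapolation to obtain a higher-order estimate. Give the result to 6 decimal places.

3.043779

Leading term ∝ h^2; use weight 4 = 2^2.
4×3.0451408817 − 3.0492272173 = 9.1313363095
Divide by 2^2 − 1 = 3.
Result: 3.0437787698
Gap between inputs: 4.086e-03; correction applied: −0.0013621119.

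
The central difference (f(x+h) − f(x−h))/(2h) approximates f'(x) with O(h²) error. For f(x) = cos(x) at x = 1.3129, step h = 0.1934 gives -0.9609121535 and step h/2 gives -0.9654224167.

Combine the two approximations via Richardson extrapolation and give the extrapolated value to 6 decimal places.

-0.966926

The method has order 2: 2^2 = 4.
Weighted: (-3.8616896668) − (-0.9609121535) = -2.9007775133
Divide by 2^2 − 1 = 3.
Result: -0.9669258378
Correction |R − A(h/2)| = 1.503e-03; gap |A(h/2) − A(h)| = 4.510e-03.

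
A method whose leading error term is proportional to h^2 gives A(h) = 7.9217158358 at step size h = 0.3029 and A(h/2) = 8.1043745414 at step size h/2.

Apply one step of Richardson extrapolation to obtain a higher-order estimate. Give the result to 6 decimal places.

Method order is 2; weight 2^2 = 4.
2^2*A(h/2) = 32.4174981656; minus A(h) gives 24.4957823298.
Denominator 4 − 1 = 3.
Extrapolated: 24.4957823298 / 3 = 8.1652607766
Correction |R − A(h/2)| = 6.089e-02; gap |A(h/2) − A(h)| = 1.827e-01.

8.165261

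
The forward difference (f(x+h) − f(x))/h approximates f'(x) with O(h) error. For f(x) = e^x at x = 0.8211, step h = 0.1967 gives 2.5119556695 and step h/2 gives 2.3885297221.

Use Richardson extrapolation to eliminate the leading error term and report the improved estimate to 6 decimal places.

2.265104

Leading term ∝ h^1; use weight 2 = 2^1.
2 × 2.3885297221 = 4.7770594442; 4.7770594442 − 2.5119556695 = 2.2651037747
Extrapolated: 2.2651037747 / 1 = 2.2651037747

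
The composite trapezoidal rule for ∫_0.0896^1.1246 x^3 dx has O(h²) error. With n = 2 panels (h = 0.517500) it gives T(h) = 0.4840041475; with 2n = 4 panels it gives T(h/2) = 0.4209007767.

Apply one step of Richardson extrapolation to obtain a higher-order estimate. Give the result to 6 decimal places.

With r = 2 the leading error scales as h^2, so the weight is 2^2 = 4.
Difference of the inputs: 0.4209007767 − 0.4840041475 = -0.0631033708
Divide by 2^2 − 1 = 3: (-0.0631033708)/3 = -0.0210344569
R = A(h/2) + (A(h/2) − A(h))/3 = 0.4209007767 − 0.0210344569 = 0.3998663198
Gap between inputs: 6.310e-02; correction applied: −0.0210344569.

0.399866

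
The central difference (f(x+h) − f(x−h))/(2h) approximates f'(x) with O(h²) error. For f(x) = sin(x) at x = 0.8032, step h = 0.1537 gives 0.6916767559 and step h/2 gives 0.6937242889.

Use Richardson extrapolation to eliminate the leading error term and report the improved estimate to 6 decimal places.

0.694407

With r = 2 the leading error scales as h^2, so the weight is 2^2 = 4.
2^2·A(h/2) = 2.7748971556; minus A(h) gives 2.0832203997.
R = 2.0832203997/3 = 0.6944067999
Shift from A(h/2): +0.0006825110.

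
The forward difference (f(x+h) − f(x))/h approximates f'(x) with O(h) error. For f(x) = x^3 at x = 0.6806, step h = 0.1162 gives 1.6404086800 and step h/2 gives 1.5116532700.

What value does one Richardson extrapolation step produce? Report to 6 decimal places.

1.382898

Leading term ∝ h^1; use weight 2 = 2^1.
Numerator 2 × A(h/2) − A(h) = 2 × 1.5116532700 − 1.6404086800 = 1.3828978600
Denominator 2 − 1 = 1.
Result: 1.3828978600
Gap between inputs: 1.288e-01; correction applied: −0.1287554100.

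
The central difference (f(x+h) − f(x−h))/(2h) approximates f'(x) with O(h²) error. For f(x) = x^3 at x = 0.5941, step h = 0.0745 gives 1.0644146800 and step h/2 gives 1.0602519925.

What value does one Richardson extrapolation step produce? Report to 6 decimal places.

1.058864

Leading term ∝ h^2; use weight 4 = 2^2.
4*1.0602519925 = 4.2410079700; subtract 1.0644146800 → 3.1765932900
3.1765932900 ÷ 3 = 1.0588644300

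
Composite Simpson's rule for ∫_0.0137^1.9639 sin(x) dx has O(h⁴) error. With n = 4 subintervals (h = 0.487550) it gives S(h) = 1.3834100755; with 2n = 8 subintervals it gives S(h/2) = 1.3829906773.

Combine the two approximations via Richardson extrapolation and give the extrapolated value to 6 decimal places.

r = 4: numerator weight 16, denominator 15.
Numerator 16 × A(h/2) − A(h) = 16 × 1.3829906773 − 1.3834100755 = 20.7444407613
20.7444407613 ÷ 15 = 1.3829627174

1.382963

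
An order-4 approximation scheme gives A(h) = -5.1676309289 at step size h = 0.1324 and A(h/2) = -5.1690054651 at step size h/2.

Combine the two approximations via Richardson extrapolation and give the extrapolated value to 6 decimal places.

-5.169097

Order 4 gives 2^r = 16 and 2^r − 1 = 15.
Difference of the inputs: -5.1690054651 − (-5.1676309289) = -0.0013745362
Correction (A(h/2) − A(h))/(16 − 1) = (-0.0013745362)/15 = -0.0000916357
R = A(h/2) + (A(h/2) − A(h))/15 = -5.1690054651 − 0.0000916357 = -5.1690971008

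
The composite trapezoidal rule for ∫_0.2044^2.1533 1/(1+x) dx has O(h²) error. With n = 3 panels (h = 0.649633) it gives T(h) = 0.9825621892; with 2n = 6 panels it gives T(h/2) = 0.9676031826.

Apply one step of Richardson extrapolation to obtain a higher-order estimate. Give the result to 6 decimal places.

0.962617

Leading term ∝ h^2; use weight 4 = 2^2.
A(h/2) − A(h) = 0.9676031826 − 0.9825621892 = -0.0149590066
Divide by 2^2 − 1 = 3: (-0.0149590066)/3 = -0.0049863355
R = A(h/2) + (A(h/2) − A(h))/3 = 0.9676031826 − 0.0049863355 = 0.9626168471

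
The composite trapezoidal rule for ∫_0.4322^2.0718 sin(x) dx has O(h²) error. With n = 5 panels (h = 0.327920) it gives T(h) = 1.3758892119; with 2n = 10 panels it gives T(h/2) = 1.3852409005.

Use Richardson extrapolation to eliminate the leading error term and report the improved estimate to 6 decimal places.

1.388358

Method order is 2; weight 2^2 = 4.
2^2 × A(h/2) = 5.5409636020; minus A(h) gives 4.1650743901.
Divide by 2^2 − 1 = 3.
4.1650743901 ÷ 3 = 1.3883581300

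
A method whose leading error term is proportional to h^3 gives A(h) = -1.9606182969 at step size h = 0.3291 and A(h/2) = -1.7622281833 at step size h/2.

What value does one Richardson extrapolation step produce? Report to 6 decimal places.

-1.733887

r = 3: numerator weight 8, denominator 7.
8×(-1.7622281833) = -14.0978254664; (-14.0978254664) − (-1.9606182969) = -12.1372071695
(8×(-1.7622281833) − (-1.9606182969))/(8 − 1) = -1.7338867385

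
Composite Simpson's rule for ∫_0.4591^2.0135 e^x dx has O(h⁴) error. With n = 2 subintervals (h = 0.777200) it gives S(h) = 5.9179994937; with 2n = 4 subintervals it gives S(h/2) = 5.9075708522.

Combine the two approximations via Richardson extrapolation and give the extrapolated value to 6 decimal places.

5.906876

With r = 4 the leading error scales as h^4, so the weight is 2^4 = 16.
16×5.9075708522 = 94.5211336352; subtract 5.9179994937 → 88.6031341415
Divide by 2^4 − 1 = 15.
Extrapolated: 88.6031341415 / 15 = 5.9068756094
Gap between inputs: 1.043e-02; correction applied: −0.0006952428.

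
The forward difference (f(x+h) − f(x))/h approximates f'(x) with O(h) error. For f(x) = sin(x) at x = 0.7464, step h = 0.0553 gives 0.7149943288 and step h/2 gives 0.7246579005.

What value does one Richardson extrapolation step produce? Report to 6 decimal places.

0.734321

Order 1 gives 2^r = 2 and 2^r − 1 = 1.
Weighted: 1.4493158010 − 0.7149943288 = 0.7343214722
Divide by 2^1 − 1 = 1.
So the Richardson estimate is 0.7343214722.
Shift from A(h/2): +0.0096635717.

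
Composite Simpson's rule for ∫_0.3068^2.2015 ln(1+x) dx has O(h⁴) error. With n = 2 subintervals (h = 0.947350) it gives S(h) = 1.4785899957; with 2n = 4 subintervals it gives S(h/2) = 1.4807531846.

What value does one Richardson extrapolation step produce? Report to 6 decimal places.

1.480897

Error is O(h^4); halving h shrinks it by 2^4 = 16.
Numerator 16·A(h/2) − A(h) = 16·1.4807531846 − 1.4785899957 = 22.2134609579
Denominator 16 − 1 = 15.
Extrapolated: 22.2134609579 / 15 = 1.4808973972
Shift from A(h/2): +0.0001442126.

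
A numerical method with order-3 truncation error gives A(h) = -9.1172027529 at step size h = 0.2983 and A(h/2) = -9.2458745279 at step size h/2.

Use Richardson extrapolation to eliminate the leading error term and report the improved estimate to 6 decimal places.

Order 3 gives 2^r = 8 and 2^r − 1 = 7.
8*(-9.2458745279) = -73.9669962232; (-73.9669962232) − (-9.1172027529) = -64.8497934703
Divide by 2^3 − 1 = 7.
(8*(-9.2458745279) − (-9.1172027529))/(8 − 1) = -9.2642562100

-9.264256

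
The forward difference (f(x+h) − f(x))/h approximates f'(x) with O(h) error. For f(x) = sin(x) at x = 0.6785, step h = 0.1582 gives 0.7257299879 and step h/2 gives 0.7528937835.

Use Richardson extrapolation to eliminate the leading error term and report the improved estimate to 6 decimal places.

The method has order 1: 2^1 = 2.
2·0.7528937835 = 1.5057875670; subtract 0.7257299879 → 0.7800575791
Divide by 2^1 − 1 = 1.
R = 0.7800575791/1 = 0.7800575791
Correction |R − A(h/2)| = 2.716e-02; gap |A(h/2) − A(h)| = 2.716e-02.

0.780058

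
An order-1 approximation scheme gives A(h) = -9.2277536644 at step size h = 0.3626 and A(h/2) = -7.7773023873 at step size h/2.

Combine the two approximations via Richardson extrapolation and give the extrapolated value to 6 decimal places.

With r = 1 the leading error scales as h^1, so the weight is 2^1 = 2.
2×(-7.7773023873) = -15.5546047746; subtract (-9.2277536644) → -6.3268511102
(2×(-7.7773023873) − (-9.2277536644))/(2 − 1) = -6.3268511102
Correction |R − A(h/2)| = 1.450e+00; gap |A(h/2) − A(h)| = 1.450e+00.

-6.326851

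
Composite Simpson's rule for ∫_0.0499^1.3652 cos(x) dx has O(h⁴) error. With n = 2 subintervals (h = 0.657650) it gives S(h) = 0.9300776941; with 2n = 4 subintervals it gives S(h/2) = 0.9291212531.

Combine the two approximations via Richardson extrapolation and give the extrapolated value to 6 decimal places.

0.929057

With r = 4 the leading error scales as h^4, so the weight is 2^4 = 16.
Difference of the inputs: 0.9291212531 − 0.9300776941 = -0.0009564410
Correction (A(h/2) − A(h))/(16 − 1) = (-0.0009564410)/15 = -0.0000637627
R = A(h/2) + (A(h/2) − A(h))/15 = 0.9291212531 − 0.0000637627 = 0.9290574904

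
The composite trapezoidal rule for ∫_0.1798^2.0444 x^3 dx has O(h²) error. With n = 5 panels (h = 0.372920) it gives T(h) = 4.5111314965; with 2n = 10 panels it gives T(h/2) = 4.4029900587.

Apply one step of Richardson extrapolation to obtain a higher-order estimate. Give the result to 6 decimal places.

4.366943

With r = 2 the leading error scales as h^2, so the weight is 2^2 = 4.
Numerator 4×A(h/2) − A(h) = 4×4.4029900587 − 4.5111314965 = 13.1008287383
Divide by 2^2 − 1 = 3.
13.1008287383 ÷ 3 = 4.3669429128
Gap between inputs: 1.081e-01; correction applied: −0.0360471459.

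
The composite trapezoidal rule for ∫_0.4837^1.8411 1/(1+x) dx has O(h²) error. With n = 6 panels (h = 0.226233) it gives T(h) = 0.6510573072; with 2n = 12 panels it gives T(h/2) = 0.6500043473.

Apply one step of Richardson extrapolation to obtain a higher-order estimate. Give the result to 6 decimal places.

0.649653

r = 2, so 2^r = 4.
4 × 0.6500043473 − 0.6510573072 = 1.9489600820
Divide by 2^2 − 1 = 3.
1.9489600820 ÷ 3 = 0.6496533607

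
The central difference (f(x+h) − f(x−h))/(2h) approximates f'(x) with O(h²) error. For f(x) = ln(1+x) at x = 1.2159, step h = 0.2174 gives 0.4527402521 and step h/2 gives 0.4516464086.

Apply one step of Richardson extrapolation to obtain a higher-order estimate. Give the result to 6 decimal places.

0.451282

Method order is 2; weight 2^2 = 4.
4×0.4516464086 − 0.4527402521 = 1.3538453823
Divide by 2^2 − 1 = 3.
R = 1.3538453823/3 = 0.4512817941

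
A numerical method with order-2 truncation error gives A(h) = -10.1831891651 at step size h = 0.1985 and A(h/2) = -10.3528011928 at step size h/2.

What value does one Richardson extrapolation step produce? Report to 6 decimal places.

The method has order 2: 2^2 = 4.
4 × (-10.3528011928) = -41.4112047712; (-41.4112047712) − (-10.1831891651) = -31.2280156061
Divide by 2^2 − 1 = 3.
So the Richardson estimate is -10.4093385354.
Shift from A(h/2): −0.0565373426.

-10.409339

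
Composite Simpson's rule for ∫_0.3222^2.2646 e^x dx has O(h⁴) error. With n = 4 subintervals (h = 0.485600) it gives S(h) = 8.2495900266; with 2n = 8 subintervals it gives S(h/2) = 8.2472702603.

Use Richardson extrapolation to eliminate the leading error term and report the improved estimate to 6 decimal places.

8.247116

Leading term ∝ h^4; use weight 16 = 2^4.
Numerator 16*A(h/2) − A(h) = 16*8.2472702603 − 8.2495900266 = 123.7067341382
Denominator 16 − 1 = 15.
R = 123.7067341382/15 = 8.2471156092
Gap between inputs: 2.320e-03; correction applied: −0.0001546511.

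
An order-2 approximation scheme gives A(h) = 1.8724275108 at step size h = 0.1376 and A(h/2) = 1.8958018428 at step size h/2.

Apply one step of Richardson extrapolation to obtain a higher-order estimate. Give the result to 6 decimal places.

1.903593

The method has order 2: 2^2 = 4.
4*1.8958018428 = 7.5832073712; subtract 1.8724275108 → 5.7107798604
Denominator 4 − 1 = 3.
So the Richardson estimate is 1.9035932868.
Gap between inputs: 2.337e-02; correction applied: +0.0077914440.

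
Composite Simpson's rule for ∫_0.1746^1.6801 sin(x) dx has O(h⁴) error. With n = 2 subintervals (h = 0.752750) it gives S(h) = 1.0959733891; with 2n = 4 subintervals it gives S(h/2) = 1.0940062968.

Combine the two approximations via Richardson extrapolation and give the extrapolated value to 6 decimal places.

1.093875

Error is O(h^4); halving h shrinks it by 2^4 = 16.
Weighted: 17.5041007488 − 1.0959733891 = 16.4081273597
Extrapolated: 16.4081273597 / 15 = 1.0938751573
Shift from A(h/2): −0.0001311395.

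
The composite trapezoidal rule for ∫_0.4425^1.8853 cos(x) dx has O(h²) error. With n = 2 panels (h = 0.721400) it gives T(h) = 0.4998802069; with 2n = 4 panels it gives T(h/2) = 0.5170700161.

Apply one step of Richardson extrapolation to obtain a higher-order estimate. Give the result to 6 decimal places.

0.522800

Order 2 gives 2^r = 4 and 2^r − 1 = 3.
A(h/2) − A(h) = 0.5170700161 − 0.4998802069 = 0.0171898092
Correction (A(h/2) − A(h))/(4 − 1) = 0.0171898092/3 = 0.0057299364
R = A(h/2) + (A(h/2) − A(h))/3 = 0.5170700161 + 0.0057299364 = 0.5227999525
Shift from A(h/2): +0.0057299364.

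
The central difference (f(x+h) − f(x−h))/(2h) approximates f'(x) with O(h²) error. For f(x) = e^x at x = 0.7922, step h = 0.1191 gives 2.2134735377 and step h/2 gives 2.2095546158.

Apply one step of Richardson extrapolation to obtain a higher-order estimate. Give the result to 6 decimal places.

2.208248

Method order is 2; weight 2^2 = 4.
Numerator 4 × A(h/2) − A(h) = 4 × 2.2095546158 − 2.2134735377 = 6.6247449255
6.6247449255 ÷ 3 = 2.2082483085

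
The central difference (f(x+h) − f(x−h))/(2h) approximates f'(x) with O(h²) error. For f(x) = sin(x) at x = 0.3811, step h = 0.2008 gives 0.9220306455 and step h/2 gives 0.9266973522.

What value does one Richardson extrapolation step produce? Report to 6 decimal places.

0.928253

Order 2 gives 2^r = 4 and 2^r − 1 = 3.
Numerator 4·A(h/2) − A(h) = 4·0.9266973522 − 0.9220306455 = 2.7847587633
Divide by 2^2 − 1 = 3.
Result: 0.9282529211
Correction |R − A(h/2)| = 1.556e-03; gap |A(h/2) − A(h)| = 4.667e-03.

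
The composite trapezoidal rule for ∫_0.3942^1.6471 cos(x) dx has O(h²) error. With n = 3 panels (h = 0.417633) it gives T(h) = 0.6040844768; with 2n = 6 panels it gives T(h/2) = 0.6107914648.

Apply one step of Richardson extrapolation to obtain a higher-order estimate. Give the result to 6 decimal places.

Leading term ∝ h^2; use weight 4 = 2^2.
Weighted: 2.4431658592 − 0.6040844768 = 1.8390813824
R = 1.8390813824/3 = 0.6130271275

0.613027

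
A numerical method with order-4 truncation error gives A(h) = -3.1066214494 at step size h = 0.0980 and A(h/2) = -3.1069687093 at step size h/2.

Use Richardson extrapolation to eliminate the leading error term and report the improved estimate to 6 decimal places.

-3.106992

With r = 4 the leading error scales as h^4, so the weight is 2^4 = 16.
Numerator 16×A(h/2) − A(h) = 16×(-3.1069687093) − (-3.1066214494) = -46.6048778994
Extrapolated: (-46.6048778994) / 15 = -3.1069918600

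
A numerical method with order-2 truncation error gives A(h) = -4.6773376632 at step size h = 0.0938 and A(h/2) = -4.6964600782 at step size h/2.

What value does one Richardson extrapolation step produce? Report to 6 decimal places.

-4.702834

Method order is 2; weight 2^2 = 4.
Difference of the inputs: -4.6964600782 − (-4.6773376632) = -0.0191224150
Correction (A(h/2) − A(h))/(4 − 1) = (-0.0191224150)/3 = -0.0063741383
R = A(h/2) + (A(h/2) − A(h))/3 = -4.6964600782 − 0.0063741383 = -4.7028342165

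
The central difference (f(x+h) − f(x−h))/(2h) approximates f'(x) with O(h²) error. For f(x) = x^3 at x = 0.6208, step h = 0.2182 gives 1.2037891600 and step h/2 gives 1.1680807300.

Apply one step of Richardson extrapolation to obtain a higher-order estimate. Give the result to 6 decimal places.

1.156178

r = 2: numerator weight 4, denominator 3.
2^2·A(h/2) = 4.6723229200; minus A(h) gives 3.4685337600.
Denominator 4 − 1 = 3.
R = 3.4685337600/3 = 1.1561779200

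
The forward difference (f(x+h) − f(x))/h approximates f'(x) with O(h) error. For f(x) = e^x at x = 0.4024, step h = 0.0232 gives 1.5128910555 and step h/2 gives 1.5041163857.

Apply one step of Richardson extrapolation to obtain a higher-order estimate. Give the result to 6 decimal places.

1.495342

r = 1: numerator weight 2, denominator 1.
2 × 1.5041163857 = 3.0082327714; subtract 1.5128910555 → 1.4953417159
1.4953417159 ÷ 1 = 1.4953417159
Shift from A(h/2): −0.0087746698.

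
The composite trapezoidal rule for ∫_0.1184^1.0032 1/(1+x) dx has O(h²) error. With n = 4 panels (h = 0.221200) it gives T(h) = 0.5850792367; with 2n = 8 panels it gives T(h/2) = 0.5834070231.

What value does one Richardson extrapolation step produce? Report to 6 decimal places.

0.582850

Error is O(h^2); halving h shrinks it by 2^2 = 4.
Numerator 4·A(h/2) − A(h) = 4·0.5834070231 − 0.5850792367 = 1.7485488557
1.7485488557 ÷ 3 = 0.5828496186
Gap between inputs: 1.672e-03; correction applied: −0.0005574045.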